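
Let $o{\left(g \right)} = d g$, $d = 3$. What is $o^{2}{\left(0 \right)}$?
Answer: $0$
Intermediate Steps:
$o{\left(g \right)} = 3 g$
$o^{2}{\left(0 \right)} = \left(3 \cdot 0\right)^{2} = 0^{2} = 0$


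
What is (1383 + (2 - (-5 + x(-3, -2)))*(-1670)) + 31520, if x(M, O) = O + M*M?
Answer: 32903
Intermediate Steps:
x(M, O) = O + M²
(1383 + (2 - (-5 + x(-3, -2)))*(-1670)) + 31520 = (1383 + (2 - (-5 + (-2 + (-3)²)))*(-1670)) + 31520 = (1383 + (2 - (-5 + (-2 + 9)))*(-1670)) + 31520 = (1383 + (2 - (-5 + 7))*(-1670)) + 31520 = (1383 + (2 - 1*2)*(-1670)) + 31520 = (1383 + (2 - 2)*(-1670)) + 31520 = (1383 + 0*(-1670)) + 31520 = (1383 + 0) + 31520 = 1383 + 31520 = 32903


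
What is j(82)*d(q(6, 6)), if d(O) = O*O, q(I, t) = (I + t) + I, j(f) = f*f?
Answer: 2178576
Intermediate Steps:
j(f) = f²
q(I, t) = t + 2*I
d(O) = O²
j(82)*d(q(6, 6)) = 82²*(6 + 2*6)² = 6724*(6 + 12)² = 6724*18² = 6724*324 = 2178576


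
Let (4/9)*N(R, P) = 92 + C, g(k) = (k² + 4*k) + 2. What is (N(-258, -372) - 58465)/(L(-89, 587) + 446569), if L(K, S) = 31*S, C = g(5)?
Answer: -232609/1859064 ≈ -0.12512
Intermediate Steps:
g(k) = 2 + k² + 4*k
C = 47 (C = 2 + 5² + 4*5 = 2 + 25 + 20 = 47)
N(R, P) = 1251/4 (N(R, P) = 9*(92 + 47)/4 = (9/4)*139 = 1251/4)
(N(-258, -372) - 58465)/(L(-89, 587) + 446569) = (1251/4 - 58465)/(31*587 + 446569) = -232609/(4*(18197 + 446569)) = -232609/4/464766 = -232609/4*1/464766 = -232609/1859064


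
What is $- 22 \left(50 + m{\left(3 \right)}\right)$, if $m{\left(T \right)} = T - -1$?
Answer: $-1188$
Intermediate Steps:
$m{\left(T \right)} = 1 + T$ ($m{\left(T \right)} = T + 1 = 1 + T$)
$- 22 \left(50 + m{\left(3 \right)}\right) = - 22 \left(50 + \left(1 + 3\right)\right) = - 22 \left(50 + 4\right) = \left(-22\right) 54 = -1188$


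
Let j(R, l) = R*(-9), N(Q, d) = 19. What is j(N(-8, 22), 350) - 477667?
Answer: -477838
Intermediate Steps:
j(R, l) = -9*R
j(N(-8, 22), 350) - 477667 = -9*19 - 477667 = -171 - 477667 = -477838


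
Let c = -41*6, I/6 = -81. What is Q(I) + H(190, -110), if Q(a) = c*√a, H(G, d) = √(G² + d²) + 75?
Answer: 75 + 10*√482 - 2214*I*√6 ≈ 294.54 - 5423.2*I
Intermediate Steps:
I = -486 (I = 6*(-81) = -486)
c = -246
H(G, d) = 75 + √(G² + d²)
Q(a) = -246*√a
Q(I) + H(190, -110) = -2214*I*√6 + (75 + √(190² + (-110)²)) = -2214*I*√6 + (75 + √(36100 + 12100)) = -2214*I*√6 + (75 + √48200) = -2214*I*√6 + (75 + 10*√482) = 75 + 10*√482 - 2214*I*√6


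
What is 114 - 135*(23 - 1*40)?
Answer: 2409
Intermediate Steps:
114 - 135*(23 - 1*40) = 114 - 135*(23 - 40) = 114 - 135*(-17) = 114 + 2295 = 2409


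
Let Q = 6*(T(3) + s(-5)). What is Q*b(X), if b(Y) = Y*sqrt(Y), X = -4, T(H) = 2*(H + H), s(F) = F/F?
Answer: -624*I ≈ -624.0*I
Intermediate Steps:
s(F) = 1
T(H) = 4*H (T(H) = 2*(2*H) = 4*H)
Q = 78 (Q = 6*(4*3 + 1) = 6*(12 + 1) = 6*13 = 78)
b(Y) = Y**(3/2)
Q*b(X) = 78*(-4)**(3/2) = 78*(-8*I) = -624*I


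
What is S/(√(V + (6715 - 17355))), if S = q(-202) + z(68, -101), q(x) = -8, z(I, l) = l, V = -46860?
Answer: 109*I*√23/1150 ≈ 0.45456*I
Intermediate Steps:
S = -109 (S = -8 - 101 = -109)
S/(√(V + (6715 - 17355))) = -109/√(-46860 + (6715 - 17355)) = -109/√(-46860 - 10640) = -109*(-I*√23/1150) = -(-109)*I*√23/1150 = 109*I*√23/1150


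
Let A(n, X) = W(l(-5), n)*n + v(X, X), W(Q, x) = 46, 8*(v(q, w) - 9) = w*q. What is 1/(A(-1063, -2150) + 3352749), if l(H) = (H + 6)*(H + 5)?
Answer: 2/7763345 ≈ 2.5762e-7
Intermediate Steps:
v(q, w) = 9 + q*w/8 (v(q, w) = 9 + (w*q)/8 = 9 + (q*w)/8 = 9 + q*w/8)
l(H) = (5 + H)*(6 + H) (l(H) = (6 + H)*(5 + H) = (5 + H)*(6 + H))
A(n, X) = 9 + 46*n + X²/8 (A(n, X) = 46*n + (9 + X*X/8) = 46*n + (9 + X²/8) = 9 + 46*n + X²/8)
1/(A(-1063, -2150) + 3352749) = 1/((9 + 46*(-1063) + (⅛)*(-2150)²) + 3352749) = 1/((9 - 48898 + (⅛)*4622500) + 3352749) = 1/((9 - 48898 + 1155625/2) + 3352749) = 1/(1057847/2 + 3352749) = 1/(7763345/2) = 2/7763345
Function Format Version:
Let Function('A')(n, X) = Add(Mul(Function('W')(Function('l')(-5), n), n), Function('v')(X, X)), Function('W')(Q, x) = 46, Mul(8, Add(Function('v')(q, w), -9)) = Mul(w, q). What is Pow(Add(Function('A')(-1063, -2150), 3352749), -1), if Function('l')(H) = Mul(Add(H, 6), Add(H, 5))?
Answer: Rational(2, 7763345) ≈ 2.5762e-7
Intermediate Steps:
Function('v')(q, w) = Add(9, Mul(Rational(1, 8), q, w)) (Function('v')(q, w) = Add(9, Mul(Rational(1, 8), Mul(w, q))) = Add(9, Mul(Rational(1, 8), Mul(q, w))) = Add(9, Mul(Rational(1, 8), q, w)))
Function('l')(H) = Mul(Add(5, H), Add(6, H)) (Function('l')(H) = Mul(Add(6, H), Add(5, H)) = Mul(Add(5, H), Add(6, H)))
Function('A')(n, X) = Add(9, Mul(46, n), Mul(Rational(1, 8), Pow(X, 2))) (Function('A')(n, X) = Add(Mul(46, n), Add(9, Mul(Rational(1, 8), X, X))) = Add(Mul(46, n), Add(9, Mul(Rational(1, 8), Pow(X, 2)))) = Add(9, Mul(46, n), Mul(Rational(1, 8), Pow(X, 2))))
Pow(Add(Function('A')(-1063, -2150), 3352749), -1) = Pow(Add(Add(9, Mul(46, -1063), Mul(Rational(1, 8), Pow(-2150, 2))), 3352749), -1) = Pow(Add(Add(9, -48898, Mul(Rational(1, 8), 4622500)), 3352749), -1) = Pow(Add(Add(9, -48898, Rational(1155625, 2)), 3352749), -1) = Pow(Add(Rational(1057847, 2), 3352749), -1) = Pow(Rational(7763345, 2), -1) = Rational(2, 7763345)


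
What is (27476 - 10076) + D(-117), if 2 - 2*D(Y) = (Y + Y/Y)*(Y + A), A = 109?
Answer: 16937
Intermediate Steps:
D(Y) = 1 - (1 + Y)*(109 + Y)/2 (D(Y) = 1 - (Y + Y/Y)*(Y + 109)/2 = 1 - (Y + 1)*(109 + Y)/2 = 1 - (1 + Y)*(109 + Y)/2)
(27476 - 10076) + D(-117) = (27476 - 10076) + (-107/2 - 55*(-117) - ½*(-117)²) = 17400 + (-107/2 + 6435 - ½*13689) = 17400 + (-107/2 + 6435 - 13689/2) = 17400 - 463 = 16937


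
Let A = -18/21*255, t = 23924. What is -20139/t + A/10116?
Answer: -40630183/47058508 ≈ -0.86340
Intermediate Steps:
A = -1530/7 (A = -18*1/21*255 = -6/7*255 = -1530/7 ≈ -218.57)
-20139/t + A/10116 = -20139/23924 - 1530/7/10116 = -20139*1/23924 - 1530/7*1/10116 = -20139/23924 - 85/3934 = -40630183/47058508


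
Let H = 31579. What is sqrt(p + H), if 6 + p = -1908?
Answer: sqrt(29665) ≈ 172.24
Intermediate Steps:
p = -1914 (p = -6 - 1908 = -1914)
sqrt(p + H) = sqrt(-1914 + 31579) = sqrt(29665)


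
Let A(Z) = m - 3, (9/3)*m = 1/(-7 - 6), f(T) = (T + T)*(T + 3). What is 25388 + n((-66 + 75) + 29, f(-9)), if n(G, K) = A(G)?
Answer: 990014/39 ≈ 25385.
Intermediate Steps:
f(T) = 2*T*(3 + T) (f(T) = (2*T)*(3 + T) = 2*T*(3 + T))
m = -1/39 (m = 1/(3*(-7 - 6)) = (⅓)/(-13) = (⅓)*(-1/13) = -1/39 ≈ -0.025641)
A(Z) = -118/39 (A(Z) = -1/39 - 3 = -118/39)
n(G, K) = -118/39
25388 + n((-66 + 75) + 29, f(-9)) = 25388 - 118/39 = 990014/39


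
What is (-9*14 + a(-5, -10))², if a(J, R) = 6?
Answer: 14400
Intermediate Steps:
(-9*14 + a(-5, -10))² = (-9*14 + 6)² = (-126 + 6)² = (-120)² = 14400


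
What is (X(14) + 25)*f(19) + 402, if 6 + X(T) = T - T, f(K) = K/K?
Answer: 421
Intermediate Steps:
f(K) = 1
X(T) = -6 (X(T) = -6 + (T - T) = -6 + 0 = -6)
(X(14) + 25)*f(19) + 402 = (-6 + 25)*1 + 402 = 19*1 + 402 = 19 + 402 = 421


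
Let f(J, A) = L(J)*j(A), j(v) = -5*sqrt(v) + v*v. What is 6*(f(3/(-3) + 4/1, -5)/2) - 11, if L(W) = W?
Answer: 214 - 45*I*sqrt(5) ≈ 214.0 - 100.62*I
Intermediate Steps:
j(v) = v**2 - 5*sqrt(v) (j(v) = -5*sqrt(v) + v**2 = v**2 - 5*sqrt(v))
f(J, A) = J*(A**2 - 5*sqrt(A))
6*(f(3/(-3) + 4/1, -5)/2) - 11 = 6*(((3/(-3) + 4/1)*((-5)**2 - 5*I*sqrt(5)))/2) - 11 = 6*(((3*(-1/3) + 4*1)*(25 - 5*I*sqrt(5)))*(1/2)) - 11 = 6*(((-1 + 4)*(25 - 5*I*sqrt(5)))*(1/2)) - 11 = 6*((3*(25 - 5*I*sqrt(5)))*(1/2)) - 11 = 6*((75 - 15*I*sqrt(5))*(1/2)) - 11 = 6*(75/2 - 15*I*sqrt(5)/2) - 11 = (225 - 45*I*sqrt(5)) - 11 = 214 - 45*I*sqrt(5)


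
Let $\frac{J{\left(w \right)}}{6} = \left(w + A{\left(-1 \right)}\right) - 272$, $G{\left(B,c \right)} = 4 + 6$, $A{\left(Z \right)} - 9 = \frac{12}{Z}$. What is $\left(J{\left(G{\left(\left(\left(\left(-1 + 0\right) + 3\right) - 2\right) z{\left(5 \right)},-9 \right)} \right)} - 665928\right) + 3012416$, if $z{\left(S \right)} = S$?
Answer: $2344898$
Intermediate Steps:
$A{\left(Z \right)} = 9 + \frac{12}{Z}$
$G{\left(B,c \right)} = 10$
$J{\left(w \right)} = -1650 + 6 w$ ($J{\left(w \right)} = 6 \left(\left(w + \left(9 + \frac{12}{-1}\right)\right) - 272\right) = 6 \left(\left(w + \left(9 + 12 \left(-1\right)\right)\right) - 272\right) = 6 \left(\left(w + \left(9 - 12\right)\right) - 272\right) = 6 \left(\left(w - 3\right) - 272\right) = 6 \left(\left(-3 + w\right) - 272\right) = 6 \left(-275 + w\right) = -1650 + 6 w$)
$\left(J{\left(G{\left(\left(\left(\left(-1 + 0\right) + 3\right) - 2\right) z{\left(5 \right)},-9 \right)} \right)} - 665928\right) + 3012416 = \left(\left(-1650 + 6 \cdot 10\right) - 665928\right) + 3012416 = \left(\left(-1650 + 60\right) - 665928\right) + 3012416 = \left(-1590 - 665928\right) + 3012416 = -667518 + 3012416 = 2344898$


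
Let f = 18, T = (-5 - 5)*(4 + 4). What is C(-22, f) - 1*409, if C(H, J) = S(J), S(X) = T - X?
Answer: -507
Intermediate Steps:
T = -80 (T = -10*8 = -80)
S(X) = -80 - X
C(H, J) = -80 - J
C(-22, f) - 1*409 = (-80 - 1*18) - 1*409 = (-80 - 18) - 409 = -98 - 409 = -507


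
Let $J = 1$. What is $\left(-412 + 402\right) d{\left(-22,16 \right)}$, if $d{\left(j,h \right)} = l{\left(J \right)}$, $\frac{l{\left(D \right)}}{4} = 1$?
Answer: $-40$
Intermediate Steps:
$l{\left(D \right)} = 4$ ($l{\left(D \right)} = 4 \cdot 1 = 4$)
$d{\left(j,h \right)} = 4$
$\left(-412 + 402\right) d{\left(-22,16 \right)} = \left(-412 + 402\right) 4 = \left(-10\right) 4 = -40$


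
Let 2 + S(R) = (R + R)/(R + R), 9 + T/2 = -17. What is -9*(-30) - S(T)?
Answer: 271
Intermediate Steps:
T = -52 (T = -18 + 2*(-17) = -18 - 34 = -52)
S(R) = -1 (S(R) = -2 + (R + R)/(R + R) = -2 + (2*R)/((2*R)) = -2 + (2*R)*(1/(2*R)) = -2 + 1 = -1)
-9*(-30) - S(T) = -9*(-30) - 1*(-1) = 270 + 1 = 271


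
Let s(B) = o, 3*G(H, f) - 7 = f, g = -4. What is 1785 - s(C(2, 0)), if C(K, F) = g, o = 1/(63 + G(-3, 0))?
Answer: 349857/196 ≈ 1785.0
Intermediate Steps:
G(H, f) = 7/3 + f/3
o = 3/196 (o = 1/(63 + (7/3 + (⅓)*0)) = 1/(63 + (7/3 + 0)) = 1/(63 + 7/3) = 1/(196/3) = 3/196 ≈ 0.015306)
C(K, F) = -4
s(B) = 3/196
1785 - s(C(2, 0)) = 1785 - 1*3/196 = 1785 - 3/196 = 349857/196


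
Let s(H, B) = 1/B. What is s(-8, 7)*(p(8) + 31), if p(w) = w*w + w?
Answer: 103/7 ≈ 14.714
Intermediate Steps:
p(w) = w + w² (p(w) = w² + w = w + w²)
s(-8, 7)*(p(8) + 31) = (8*(1 + 8) + 31)/7 = (8*9 + 31)/7 = (72 + 31)/7 = (⅐)*103 = 103/7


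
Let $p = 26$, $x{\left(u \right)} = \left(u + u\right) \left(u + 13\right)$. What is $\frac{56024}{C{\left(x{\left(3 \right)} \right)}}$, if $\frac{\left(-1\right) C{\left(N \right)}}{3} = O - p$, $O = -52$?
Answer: $\frac{28012}{117} \approx 239.42$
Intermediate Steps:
$x{\left(u \right)} = 2 u \left(13 + u\right)$
$C{\left(N \right)} = 234$ ($C{\left(N \right)} = - 3 \left(-52 - 26\right) = \left(-3\right) \left(-78\right) = 234$)
$\frac{56024}{C{\left(x{\left(3 \right)} \right)}} = \frac{56024}{234} = 56024 \cdot \frac{1}{234} = \frac{28012}{117}$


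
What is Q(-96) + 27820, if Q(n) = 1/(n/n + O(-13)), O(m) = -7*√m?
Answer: (27821*I + 194740*√13)/(I + 7*√13) ≈ 27820.0 + 0.039559*I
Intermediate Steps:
Q(n) = 1/(1 - 7*I*√13) (Q(n) = 1/(n/n - 7*I*√13) = 1/(1 - 7*I*√13))
Q(-96) + 27820 = I/(I + 7*√13) + 27820 = 27820 + I/(I + 7*√13)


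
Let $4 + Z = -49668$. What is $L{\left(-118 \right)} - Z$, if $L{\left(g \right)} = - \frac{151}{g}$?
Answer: $\frac{5861447}{118} \approx 49673.0$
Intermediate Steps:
$Z = -49672$ ($Z = -4 - 49668 = -49672$)
$L{\left(-118 \right)} - Z = - \frac{151}{-118} - -49672 = \left(-151\right) \left(- \frac{1}{118}\right) + 49672 = \frac{151}{118} + 49672 = \frac{5861447}{118}$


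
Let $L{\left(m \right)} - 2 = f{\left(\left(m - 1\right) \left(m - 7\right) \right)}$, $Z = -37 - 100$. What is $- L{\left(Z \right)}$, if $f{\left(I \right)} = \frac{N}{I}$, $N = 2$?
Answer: $- \frac{19873}{9936} \approx -2.0001$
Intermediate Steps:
$Z = -137$ ($Z = -37 - 100 = -137$)
$f{\left(I \right)} = \frac{2}{I}$
$L{\left(m \right)} = 2 + \frac{2}{\left(-1 + m\right) \left(-7 + m\right)}$ ($L{\left(m \right)} = 2 + \frac{2}{\left(m - 1\right) \left(m - 7\right)} = 2 + \frac{2}{\left(-1 + m\right) \left(-7 + m\right)}$)
$- L{\left(Z \right)} = - \frac{2 \left(8 + \left(-137\right)^{2} - -1096\right)}{7 + \left(-137\right)^{2} - -1096} = - \frac{2 \left(8 + 18769 + 1096\right)}{7 + 18769 + 1096} = - \frac{2 \cdot 19873}{19872} = \left(-1\right) \frac{19873}{9936} = - \frac{19873}{9936}$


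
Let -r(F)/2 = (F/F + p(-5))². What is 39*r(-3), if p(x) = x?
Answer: -1248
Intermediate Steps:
r(F) = -32 (r(F) = -2*(F/F - 5)² = -2*(1 - 5)² = -2*(-4)² = -2*16 = -32)
39*r(-3) = 39*(-32) = -1248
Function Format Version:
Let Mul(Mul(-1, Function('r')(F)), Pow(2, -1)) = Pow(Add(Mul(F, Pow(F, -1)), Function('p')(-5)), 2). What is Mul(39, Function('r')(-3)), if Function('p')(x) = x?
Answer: -1248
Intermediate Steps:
Function('r')(F) = -32 (Function('r')(F) = Mul(-2, Pow(Add(Mul(F, Pow(F, -1)), -5), 2)) = Mul(-2, Pow(Add(1, -5), 2)) = Mul(-2, Pow(-4, 2)) = Mul(-2, 16) = -32)
Mul(39, Function('r')(-3)) = Mul(39, -32) = -1248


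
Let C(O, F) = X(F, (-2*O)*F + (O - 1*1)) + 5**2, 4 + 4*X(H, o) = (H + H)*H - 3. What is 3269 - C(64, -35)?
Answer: 10533/4 ≈ 2633.3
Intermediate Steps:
X(H, o) = -7/4 + H**2/2 (X(H, o) = -1 + ((H + H)*H - 3)/4 = -1 + ((2*H)*H - 3)/4 = -1 + (2*H**2 - 3)/4 = -1 + (-3 + 2*H**2)/4 = -1 + (-3/4 + H**2/2) = -7/4 + H**2/2)
C(O, F) = 93/4 + F**2/2 (C(O, F) = (-7/4 + F**2/2) + 5**2 = (-7/4 + F**2/2) + 25 = 93/4 + F**2/2)
3269 - C(64, -35) = 3269 - (93/4 + (1/2)*(-35)**2) = 3269 - (93/4 + (1/2)*1225) = 3269 - (93/4 + 1225/2) = 3269 - 1*2543/4 = 3269 - 2543/4 = 10533/4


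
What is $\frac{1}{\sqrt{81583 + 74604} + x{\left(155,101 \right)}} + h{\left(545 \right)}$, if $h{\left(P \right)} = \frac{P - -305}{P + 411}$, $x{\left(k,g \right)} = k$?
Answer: $\frac{14023690}{15793359} + \frac{\sqrt{156187}}{132162} \approx 0.89094$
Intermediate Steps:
$h{\left(P \right)} = \frac{305 + P}{411 + P}$ ($h{\left(P \right)} = \frac{P + 305}{411 + P} = \frac{305 + P}{411 + P}$)
$\frac{1}{\sqrt{81583 + 74604} + x{\left(155,101 \right)}} + h{\left(545 \right)} = \frac{1}{\sqrt{81583 + 74604} + 155} + \frac{305 + 545}{411 + 545} = \frac{1}{\sqrt{156187} + 155} + \frac{1}{956} \cdot 850 = \frac{1}{155 + \sqrt{156187}} + \frac{1}{956} \cdot 850 = \frac{1}{155 + \sqrt{156187}} + \frac{425}{478} = \frac{425}{478} + \frac{1}{155 + \sqrt{156187}}$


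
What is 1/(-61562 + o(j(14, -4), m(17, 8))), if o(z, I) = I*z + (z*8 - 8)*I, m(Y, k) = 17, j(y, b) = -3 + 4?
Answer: -1/61545 ≈ -1.6248e-5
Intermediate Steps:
j(y, b) = 1
o(z, I) = I*z + I*(-8 + 8*z) (o(z, I) = I*z + (8*z - 8)*I = I*z + (-8 + 8*z)*I = I*z + I*(-8 + 8*z))
1/(-61562 + o(j(14, -4), m(17, 8))) = 1/(-61562 + 17*(-8 + 9*1)) = 1/(-61562 + 17*(-8 + 9)) = 1/(-61562 + 17*1) = 1/(-61562 + 17) = 1/(-61545) = -1/61545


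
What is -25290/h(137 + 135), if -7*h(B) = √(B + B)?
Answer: 88515*√34/68 ≈ 7590.1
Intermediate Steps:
h(B) = -√2*√B/7 (h(B) = -√(B + B)/7 = -√2*√B/7)
-25290/h(137 + 135) = -25290*(-7*√2/(2*√(137 + 135))) = -25290*(-7*√34/136) = -(-88515)*√34/68 = 88515*√34/68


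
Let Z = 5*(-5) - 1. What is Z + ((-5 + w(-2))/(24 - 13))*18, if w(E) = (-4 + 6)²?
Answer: -304/11 ≈ -27.636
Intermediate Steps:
Z = -26 (Z = -25 - 1 = -26)
w(E) = 4 (w(E) = 2² = 4)
Z + ((-5 + w(-2))/(24 - 13))*18 = -26 + ((-5 + 4)/(24 - 13))*18 = -26 - 1/11*18 = -26 - 18/11 = -304/11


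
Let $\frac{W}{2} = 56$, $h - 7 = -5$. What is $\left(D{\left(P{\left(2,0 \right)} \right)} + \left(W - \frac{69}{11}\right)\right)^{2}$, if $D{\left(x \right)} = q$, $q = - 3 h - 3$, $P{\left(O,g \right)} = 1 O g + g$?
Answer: $\frac{1132096}{121} \approx 9356.2$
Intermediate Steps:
$h = 2$ ($h = 7 - 5 = 2$)
$P{\left(O,g \right)} = g + O g$ ($P{\left(O,g \right)} = O g + g = g + O g$)
$q = -9$ ($q = \left(-3\right) 2 - 3 = -6 - 3 = -9$)
$W = 112$ ($W = 2 \cdot 56 = 112$)
$D{\left(x \right)} = -9$
$\left(D{\left(P{\left(2,0 \right)} \right)} + \left(W - \frac{69}{11}\right)\right)^{2} = \left(-9 + \left(112 - \frac{69}{11}\right)\right)^{2} = \left(-9 + \frac{1163}{11}\right)^{2} = \left(\frac{1064}{11}\right)^{2} = \frac{1132096}{121}$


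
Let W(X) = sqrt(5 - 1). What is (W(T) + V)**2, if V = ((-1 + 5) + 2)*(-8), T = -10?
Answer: 2116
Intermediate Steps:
V = -48 (V = (4 + 2)*(-8) = 6*(-8) = -48)
W(X) = 2 (W(X) = sqrt(4) = 2)
(W(T) + V)**2 = (2 - 48)**2 = (-46)**2 = 2116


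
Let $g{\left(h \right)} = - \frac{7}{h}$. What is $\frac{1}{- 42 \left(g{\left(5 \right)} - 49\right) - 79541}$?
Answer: $- \frac{5}{387121} \approx -1.2916 \cdot 10^{-5}$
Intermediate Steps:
$\frac{1}{- 42 \left(g{\left(5 \right)} - 49\right) - 79541} = \frac{1}{- 42 \left(- \frac{7}{5} - 49\right) - 79541} = \frac{1}{\left(-42\right) \left(- \frac{252}{5}\right) - 79541} = \frac{1}{\frac{10584}{5} - 79541} = \frac{1}{- \frac{387121}{5}} = - \frac{5}{387121}$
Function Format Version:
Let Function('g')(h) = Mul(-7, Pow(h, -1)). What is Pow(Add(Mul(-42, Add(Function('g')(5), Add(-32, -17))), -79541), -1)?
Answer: Rational(-5, 387121) ≈ -1.2916e-5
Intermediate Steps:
Pow(Add(Mul(-42, Add(Function('g')(5), Add(-32, -17))), -79541), -1) = Pow(Add(Mul(-42, Add(Mul(-7, Pow(5, -1)), Add(-32, -17))), -79541), -1) = Pow(Add(Mul(-42, Add(Mul(-7, Rational(1, 5)), -49)), -79541), -1) = Pow(Add(Mul(-42, Add(Rational(-7, 5), -49)), -79541), -1) = Pow(Add(Mul(-42, Rational(-252, 5)), -79541), -1) = Pow(Add(Rational(10584, 5), -79541), -1) = Pow(Rational(-387121, 5), -1) = Rational(-5, 387121)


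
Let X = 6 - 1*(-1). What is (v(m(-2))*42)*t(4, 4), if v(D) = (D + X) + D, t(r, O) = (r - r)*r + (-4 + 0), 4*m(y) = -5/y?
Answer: -1386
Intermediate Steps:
X = 7 (X = 6 + 1 = 7)
m(y) = -5/(4*y) (m(y) = (-5/y)/4 = -5/(4*y))
t(r, O) = -4 (t(r, O) = 0*r - 4 = 0 - 4 = -4)
v(D) = 7 + 2*D (v(D) = (D + 7) + D = (7 + D) + D = 7 + 2*D)
(v(m(-2))*42)*t(4, 4) = ((7 + 2*(-5/4/(-2)))*42)*(-4) = ((7 + 2*(-5/4*(-½)))*42)*(-4) = ((7 + 2*(5/8))*42)*(-4) = ((7 + 5/4)*42)*(-4) = ((33/4)*42)*(-4) = (693/2)*(-4) = -1386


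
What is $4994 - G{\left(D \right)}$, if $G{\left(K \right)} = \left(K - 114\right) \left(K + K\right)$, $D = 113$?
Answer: $5220$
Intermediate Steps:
$G{\left(K \right)} = 2 K \left(-114 + K\right)$ ($G{\left(K \right)} = \left(-114 + K\right) 2 K = 2 K \left(-114 + K\right)$)
$4994 - G{\left(D \right)} = 4994 - 2 \cdot 113 \left(-114 + 113\right) = 4994 - 2 \cdot 113 \left(-1\right) = 4994 - -226 = 4994 + 226 = 5220$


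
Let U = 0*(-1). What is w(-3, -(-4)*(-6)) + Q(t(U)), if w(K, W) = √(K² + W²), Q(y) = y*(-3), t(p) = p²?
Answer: 3*√65 ≈ 24.187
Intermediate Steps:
U = 0
Q(y) = -3*y
w(-3, -(-4)*(-6)) + Q(t(U)) = √((-3)² + (-(-4)*(-6))²) - 3*0² = √(9 + (-4*6)²) - 3*0 = √(9 + (-24)²) + 0 = √(9 + 576) + 0 = √585 + 0 = 3*√65 + 0 = 3*√65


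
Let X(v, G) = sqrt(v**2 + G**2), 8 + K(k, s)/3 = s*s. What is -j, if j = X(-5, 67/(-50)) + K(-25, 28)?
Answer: -2328 - sqrt(66989)/50 ≈ -2333.2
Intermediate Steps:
K(k, s) = -24 + 3*s**2 (K(k, s) = -24 + 3*(s*s) = -24 + 3*s**2)
X(v, G) = sqrt(G**2 + v**2)
j = 2328 + sqrt(66989)/50 (j = sqrt((67/(-50))**2 + (-5)**2) + (-24 + 3*28**2) = sqrt((67*(-1/50))**2 + 25) + (-24 + 3*784) = sqrt((-67/50)**2 + 25) + (-24 + 2352) = sqrt(4489/2500 + 25) + 2328 = sqrt(66989/2500) + 2328 = sqrt(66989)/50 + 2328 = 2328 + sqrt(66989)/50 ≈ 2333.2)
-j = -(2328 + sqrt(66989)/50) = -2328 - sqrt(66989)/50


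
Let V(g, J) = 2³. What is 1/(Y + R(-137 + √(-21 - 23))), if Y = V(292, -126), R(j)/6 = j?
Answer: -37/30190 - 3*I*√11/166045 ≈ -0.0012256 - 5.9923e-5*I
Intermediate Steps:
R(j) = 6*j
V(g, J) = 8
Y = 8
1/(Y + R(-137 + √(-21 - 23))) = 1/(8 + 6*(-137 + √(-21 - 23))) = 1/(8 + 6*(-137 + √(-44))) = 1/(8 + 6*(-137 + 2*I*√11)) = 1/(8 + (-822 + 12*I*√11)) = 1/(-814 + 12*I*√11)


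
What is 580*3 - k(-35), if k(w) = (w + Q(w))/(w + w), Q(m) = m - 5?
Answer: 24345/14 ≈ 1738.9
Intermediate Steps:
Q(m) = -5 + m
k(w) = (-5 + 2*w)/(2*w) (k(w) = (w + (-5 + w))/(w + w) = (-5 + 2*w)/((2*w)) = (-5 + 2*w)*(1/(2*w)) = (-5 + 2*w)/(2*w))
580*3 - k(-35) = 580*3 - (-5/2 - 35)/(-35) = 1740 - (-1)*(-75)/(35*2) = 1740 - 1*15/14 = 1740 - 15/14 = 24345/14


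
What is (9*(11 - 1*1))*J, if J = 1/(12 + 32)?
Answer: 45/22 ≈ 2.0455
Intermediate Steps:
J = 1/44 ≈ 0.022727
(9*(11 - 1*1))*J = (9*(11 - 1*1))*(1/44) = (9*(11 - 1))*(1/44) = (9*10)*(1/44) = 90*(1/44) = 45/22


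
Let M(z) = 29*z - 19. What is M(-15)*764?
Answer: -346856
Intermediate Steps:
M(z) = -19 + 29*z
M(-15)*764 = (-19 + 29*(-15))*764 = (-19 - 435)*764 = -454*764 = -346856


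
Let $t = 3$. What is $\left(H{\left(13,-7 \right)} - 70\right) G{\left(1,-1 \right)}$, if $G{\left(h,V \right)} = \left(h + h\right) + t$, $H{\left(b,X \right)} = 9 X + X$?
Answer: $-700$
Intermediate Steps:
$H{\left(b,X \right)} = 10 X$
$G{\left(h,V \right)} = 3 + 2 h$ ($G{\left(h,V \right)} = \left(h + h\right) + 3 = 2 h + 3 = 3 + 2 h$)
$\left(H{\left(13,-7 \right)} - 70\right) G{\left(1,-1 \right)} = \left(10 \left(-7\right) - 70\right) \left(3 + 2 \cdot 1\right) = \left(-70 - 70\right) \left(3 + 2\right) = \left(-140\right) 5 = -700$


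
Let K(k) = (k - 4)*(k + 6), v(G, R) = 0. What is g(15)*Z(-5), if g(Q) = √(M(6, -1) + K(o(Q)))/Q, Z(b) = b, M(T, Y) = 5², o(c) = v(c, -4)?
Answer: -⅓ ≈ -0.33333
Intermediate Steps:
o(c) = 0
M(T, Y) = 25
K(k) = (-4 + k)*(6 + k)
g(Q) = 1/Q (g(Q) = √(25 + (-24 + 0² + 2*0))/Q = √(25 + (-24 + 0 + 0))/Q = √(25 - 24)/Q = √1/Q = 1/Q)
g(15)*Z(-5) = -5/15 = (1/15)*(-5) = -⅓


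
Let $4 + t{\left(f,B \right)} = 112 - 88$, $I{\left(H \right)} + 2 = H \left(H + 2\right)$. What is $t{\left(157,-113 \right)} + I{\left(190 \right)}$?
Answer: $36498$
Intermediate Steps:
$I{\left(H \right)} = -2 + H \left(2 + H\right)$ ($I{\left(H \right)} = -2 + H \left(H + 2\right) = -2 + H \left(2 + H\right)$)
$t{\left(f,B \right)} = 20$ ($t{\left(f,B \right)} = -4 + \left(112 - 88\right) = -4 + 24 = 20$)
$t{\left(157,-113 \right)} + I{\left(190 \right)} = 20 + \left(-2 + 190^{2} + 2 \cdot 190\right) = 20 + \left(-2 + 36100 + 380\right) = 20 + 36478 = 36498$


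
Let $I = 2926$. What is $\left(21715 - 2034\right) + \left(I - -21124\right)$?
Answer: $43731$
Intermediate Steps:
$\left(21715 - 2034\right) + \left(I - -21124\right) = \left(21715 - 2034\right) + \left(2926 - -21124\right) = 19681 + \left(2926 + 21124\right) = 19681 + 24050 = 43731$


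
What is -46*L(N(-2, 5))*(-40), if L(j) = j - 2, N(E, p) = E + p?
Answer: 1840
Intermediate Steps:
L(j) = -2 + j
-46*L(N(-2, 5))*(-40) = -46*(-2 + (-2 + 5))*(-40) = -46*(-2 + 3)*(-40) = -46*1*(-40) = -46*(-40) = 1840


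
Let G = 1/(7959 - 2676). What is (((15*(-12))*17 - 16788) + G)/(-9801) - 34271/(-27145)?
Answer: 420077277148/127775668185 ≈ 3.2876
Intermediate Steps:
G = 1/5283 ≈ 0.00018929
(((15*(-12))*17 - 16788) + G)/(-9801) - 34271/(-27145) = (((15*(-12))*17 - 16788) + 1/5283)/(-9801) - 34271/(-27145) = ((-180*17 - 16788) + 1/5283)*(-1/9801) - 34271*(-1/27145) = ((-3060 - 16788) + 1/5283)*(-1/9801) + 34271/27145 = (-19848 + 1/5283)*(-1/9801) + 34271/27145 = -104856983/5283*(-1/9801) + 34271/27145 = 9532453/4707153 + 34271/27145 = 420077277148/127775668185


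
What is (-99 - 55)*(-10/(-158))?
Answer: -770/79 ≈ -9.7468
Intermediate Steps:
(-99 - 55)*(-10/(-158)) = -(-1540)*(-1)/158 = -154*5/79 = -770/79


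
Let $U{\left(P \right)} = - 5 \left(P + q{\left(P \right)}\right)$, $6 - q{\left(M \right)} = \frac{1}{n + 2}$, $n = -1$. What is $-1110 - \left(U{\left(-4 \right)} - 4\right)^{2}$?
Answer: $-1191$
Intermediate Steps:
$q{\left(M \right)} = 5$ ($q{\left(M \right)} = 6 - \frac{1}{-1 + 2} = 6 - 1^{-1} = 6 - 1 = 5$)
$U{\left(P \right)} = -25 - 5 P$ ($U{\left(P \right)} = - 5 \left(P + 5\right) = - 5 \left(5 + P\right) = -25 - 5 P$)
$-1110 - \left(U{\left(-4 \right)} - 4\right)^{2} = -1110 - \left(\left(-25 - -20\right) - 4\right)^{2} = -1110 - \left(\left(-25 + 20\right) - 4\right)^{2} = -1110 - \left(-5 - 4\right)^{2} = -1110 - \left(-9\right)^{2} = -1110 - 81 = -1191$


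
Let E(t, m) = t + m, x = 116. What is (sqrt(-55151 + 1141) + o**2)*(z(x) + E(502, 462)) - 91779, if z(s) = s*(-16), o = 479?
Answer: -204753151 - 892*I*sqrt(54010) ≈ -2.0475e+8 - 2.073e+5*I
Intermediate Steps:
z(s) = -16*s
E(t, m) = m + t
(sqrt(-55151 + 1141) + o**2)*(z(x) + E(502, 462)) - 91779 = (sqrt(-55151 + 1141) + 479**2)*(-16*116 + (462 + 502)) - 91779 = (sqrt(-54010) + 229441)*(-1856 + 964) - 91779 = (I*sqrt(54010) + 229441)*(-892) - 91779 = (229441 + I*sqrt(54010))*(-892) - 91779 = (-204661372 - 892*I*sqrt(54010)) - 91779 = -204753151 - 892*I*sqrt(54010)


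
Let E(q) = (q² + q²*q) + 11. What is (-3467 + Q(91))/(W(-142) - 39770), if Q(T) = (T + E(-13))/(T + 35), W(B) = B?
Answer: 3047/34923 ≈ 0.087249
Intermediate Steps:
E(q) = 11 + q² + q³ (E(q) = (q² + q³) + 11 = 11 + q² + q³)
Q(T) = (-2017 + T)/(35 + T) (Q(T) = (T + (11 + (-13)² + (-13)³))/(T + 35) = (T + (11 + 169 - 2197))/(35 + T) = (T - 2017)/(35 + T) = (-2017 + T)/(35 + T))
(-3467 + Q(91))/(W(-142) - 39770) = (-3467 + (-2017 + 91)/(35 + 91))/(-142 - 39770) = (-3467 - 1926/126)/(-39912) = (-3467 + (1/126)*(-1926))*(-1/39912) = (-3467 - 107/7)*(-1/39912) = -24376/7*(-1/39912) = 3047/34923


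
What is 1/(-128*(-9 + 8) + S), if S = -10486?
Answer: -1/10358 ≈ -9.6544e-5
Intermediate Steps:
1/(-128*(-9 + 8) + S) = 1/(-128*(-9 + 8) - 10486) = 1/(-128*(-1) - 10486) = 1/(128 - 10486) = 1/(-10358) = -1/10358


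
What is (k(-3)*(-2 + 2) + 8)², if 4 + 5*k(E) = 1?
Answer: 64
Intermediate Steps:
k(E) = -⅗ (k(E) = -⅘ + (⅕)*1 = -⅘ + ⅕ = -⅗)
(k(-3)*(-2 + 2) + 8)² = (-3*(-2 + 2)/5 + 8)² = (-⅗*0 + 8)² = (0 + 8)² = 8² = 64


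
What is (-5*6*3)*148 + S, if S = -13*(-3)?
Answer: -13281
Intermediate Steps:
S = 39
(-5*6*3)*148 + S = (-5*6*3)*148 + 39 = -30*3*148 + 39 = -90*148 + 39 = -13320 + 39 = -13281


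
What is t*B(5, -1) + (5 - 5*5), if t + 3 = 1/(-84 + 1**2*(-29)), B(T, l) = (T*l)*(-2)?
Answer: -120340/2407 ≈ -49.996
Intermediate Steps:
B(T, l) = -2*T*l
t = -7220/2407 (t = -3 + 1/(-84 + 1**2*(-29)) = -3 - 1/29/(-84 + 1) = -3 - 1/29/(-83) = -3 - 1/83*(-1/29) = -3 + 1/2407 = -7220/2407 ≈ -2.9996)
t*B(5, -1) + (5 - 5*5) = -(-14440)*5*(-1)/2407 + (5 - 5*5) = -7220/2407*10 + (5 - 25) = -72200/2407 - 20 = -120340/2407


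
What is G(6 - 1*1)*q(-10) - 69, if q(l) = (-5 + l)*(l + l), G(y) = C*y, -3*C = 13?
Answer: -6569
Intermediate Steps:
C = -13/3 (C = -1/3*13 = -13/3 ≈ -4.3333)
G(y) = -13*y/3
q(l) = 2*l*(-5 + l) (q(l) = (-5 + l)*(2*l) = 2*l*(-5 + l))
G(6 - 1*1)*q(-10) - 69 = (-13*(6 - 1*1)/3)*(2*(-10)*(-5 - 10)) - 69 = (-13*(6 - 1)/3)*(2*(-10)*(-15)) - 69 = -13/3*5*300 - 69 = -65/3*300 - 69 = -6500 - 69 = -6569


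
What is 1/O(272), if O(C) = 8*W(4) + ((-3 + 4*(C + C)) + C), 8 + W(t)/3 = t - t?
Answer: 1/2253 ≈ 0.00044385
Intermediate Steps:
W(t) = -24 (W(t) = -24 + 3*(t - t) = -24 + 3*0 = -24 + 0 = -24)
O(C) = -195 + 9*C (O(C) = 8*(-24) + ((-3 + 4*(C + C)) + C) = -192 + ((-3 + 4*(2*C)) + C) = -192 + ((-3 + 8*C) + C) = -192 + (-3 + 9*C) = -195 + 9*C)
1/O(272) = 1/(-195 + 9*272) = 1/(-195 + 2448) = 1/2253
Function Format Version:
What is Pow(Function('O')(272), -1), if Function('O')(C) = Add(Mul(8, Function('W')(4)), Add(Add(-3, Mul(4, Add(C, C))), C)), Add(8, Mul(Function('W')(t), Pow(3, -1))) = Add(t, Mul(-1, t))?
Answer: Rational(1, 2253) ≈ 0.00044385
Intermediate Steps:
Function('W')(t) = -24 (Function('W')(t) = Add(-24, Mul(3, Add(t, Mul(-1, t)))) = Add(-24, Mul(3, 0)) = Add(-24, 0) = -24)
Function('O')(C) = Add(-195, Mul(9, C)) (Function('O')(C) = Add(Mul(8, -24), Add(Add(-3, Mul(4, Add(C, C))), C)) = Add(-192, Add(Add(-3, Mul(4, Mul(2, C))), C)) = Add(-192, Add(Add(-3, Mul(8, C)), C)) = Add(-192, Add(-3, Mul(9, C))) = Add(-195, Mul(9, C)))
Pow(Function('O')(272), -1) = Pow(Add(-195, Mul(9, 272)), -1) = Pow(Add(-195, 2448), -1) = Pow(2253, -1) = Rational(1, 2253)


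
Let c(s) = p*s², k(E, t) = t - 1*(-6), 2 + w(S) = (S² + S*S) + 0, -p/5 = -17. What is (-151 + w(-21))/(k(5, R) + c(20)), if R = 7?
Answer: 729/34013 ≈ 0.021433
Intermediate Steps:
p = 85 (p = -5*(-17) = 85)
w(S) = -2 + 2*S² (w(S) = -2 + ((S² + S*S) + 0) = -2 + ((S² + S²) + 0) = -2 + (2*S² + 0) = -2 + 2*S²)
k(E, t) = 6 + t (k(E, t) = t + 6 = 6 + t)
c(s) = 85*s²
(-151 + w(-21))/(k(5, R) + c(20)) = (-151 + (-2 + 2*(-21)²))/((6 + 7) + 85*20²) = (-151 + (-2 + 2*441))/(13 + 85*400) = (-151 + (-2 + 882))/(13 + 34000) = (-151 + 880)/34013 = 729*(1/34013) = 729/34013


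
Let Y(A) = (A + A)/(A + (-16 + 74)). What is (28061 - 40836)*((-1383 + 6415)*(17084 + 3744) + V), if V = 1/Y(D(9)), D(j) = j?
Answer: -24100254611125/18 ≈ -1.3389e+12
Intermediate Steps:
Y(A) = 2*A/(58 + A) (Y(A) = (2*A)/(A + 58) = (2*A)/(58 + A) = 2*A/(58 + A))
V = 67/18 (V = 1/(2*9/(58 + 9)) = 1/(2*9/67) = 1/(2*9*(1/67)) = 1/(18/67) = 67/18 ≈ 3.7222)
(28061 - 40836)*((-1383 + 6415)*(17084 + 3744) + V) = (28061 - 40836)*((-1383 + 6415)*(17084 + 3744) + 67/18) = -12775*(5032*20828 + 67/18) = -12775*(104806496 + 67/18) = -12775*1886516995/18 = -24100254611125/18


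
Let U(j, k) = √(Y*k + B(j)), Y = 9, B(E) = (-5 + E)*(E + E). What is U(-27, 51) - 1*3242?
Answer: -3242 + 27*√3 ≈ -3195.2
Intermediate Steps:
B(E) = 2*E*(-5 + E) (B(E) = (-5 + E)*(2*E) = 2*E*(-5 + E))
U(j, k) = √(9*k + 2*j*(-5 + j))
U(-27, 51) - 1*3242 = √(9*51 + 2*(-27)*(-5 - 27)) - 1*3242 = √(459 + 2*(-27)*(-32)) - 3242 = √(459 + 1728) - 3242 = √2187 - 3242 = 27*√3 - 3242 = -3242 + 27*√3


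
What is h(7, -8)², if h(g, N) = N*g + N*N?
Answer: 64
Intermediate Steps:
h(g, N) = N² + N*g (h(g, N) = N*g + N² = N² + N*g)
h(7, -8)² = (-8*(-8 + 7))² = (-8*(-1))² = 8² = 64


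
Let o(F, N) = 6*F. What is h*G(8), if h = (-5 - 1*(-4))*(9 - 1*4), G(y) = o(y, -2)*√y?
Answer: -480*√2 ≈ -678.82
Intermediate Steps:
G(y) = 6*y^(3/2) (G(y) = (6*y)*√y = 6*y^(3/2))
h = -5 (h = (-5 + 4)*(9 - 4) = -1*5 = -5)
h*G(8) = -30*8^(3/2) = -30*16*√2 = -480*√2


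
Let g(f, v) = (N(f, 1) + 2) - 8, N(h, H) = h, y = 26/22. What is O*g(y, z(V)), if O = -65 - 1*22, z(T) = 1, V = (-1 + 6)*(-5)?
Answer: 4611/11 ≈ 419.18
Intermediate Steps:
y = 13/11 (y = 26*(1/22) = 13/11 ≈ 1.1818)
V = -25 (V = 5*(-5) = -25)
g(f, v) = -6 + f (g(f, v) = (f + 2) - 8 = (2 + f) - 8 = -6 + f)
O = -87 (O = -65 - 22 = -87)
O*g(y, z(V)) = -87*(-6 + 13/11) = -87*(-53/11) = 4611/11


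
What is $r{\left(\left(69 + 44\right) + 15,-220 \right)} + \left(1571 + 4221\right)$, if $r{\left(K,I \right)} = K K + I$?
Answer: $21956$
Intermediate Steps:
$r{\left(K,I \right)} = I + K^{2}$ ($r{\left(K,I \right)} = K^{2} + I = I + K^{2}$)
$r{\left(\left(69 + 44\right) + 15,-220 \right)} + \left(1571 + 4221\right) = \left(-220 + \left(\left(69 + 44\right) + 15\right)^{2}\right) + \left(1571 + 4221\right) = \left(-220 + \left(113 + 15\right)^{2}\right) + 5792 = \left(-220 + 128^{2}\right) + 5792 = \left(-220 + 16384\right) + 5792 = 16164 + 5792 = 21956$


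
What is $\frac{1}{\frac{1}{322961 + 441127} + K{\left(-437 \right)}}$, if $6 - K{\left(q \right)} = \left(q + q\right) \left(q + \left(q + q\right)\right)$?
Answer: $- \frac{764088}{875498143103} \approx -8.7275 \cdot 10^{-7}$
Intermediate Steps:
$K{\left(q \right)} = 6 - 6 q^{2}$ ($K{\left(q \right)} = 6 - \left(q + q\right) \left(q + \left(q + q\right)\right) = 6 - 2 q \left(q + 2 q\right) = 6 - 2 q 3 q = 6 - 6 q^{2}$)
$\frac{1}{\frac{1}{322961 + 441127} + K{\left(-437 \right)}} = \frac{1}{\frac{1}{322961 + 441127} + \left(6 - 6 \left(-437\right)^{2}\right)} = \frac{1}{\frac{1}{764088} + \left(6 - 1145814\right)} = \frac{1}{\frac{1}{764088} - 1145808} = \frac{1}{- \frac{875498143103}{764088}} = - \frac{764088}{875498143103}$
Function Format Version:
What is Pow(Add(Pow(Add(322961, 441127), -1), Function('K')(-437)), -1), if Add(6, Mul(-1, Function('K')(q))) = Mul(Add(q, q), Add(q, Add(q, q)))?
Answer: Rational(-764088, 875498143103) ≈ -8.7275e-7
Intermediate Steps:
Function('K')(q) = Add(6, Mul(-6, Pow(q, 2))) (Function('K')(q) = Add(6, Mul(-1, Mul(Add(q, q), Add(q, Add(q, q))))) = Add(6, Mul(-1, Mul(Mul(2, q), Add(q, Mul(2, q))))) = Add(6, Mul(-1, Mul(Mul(2, q), Mul(3, q)))) = Add(6, Mul(-1, Mul(6, Pow(q, 2)))) = Add(6, Mul(-6, Pow(q, 2))))
Pow(Add(Pow(Add(322961, 441127), -1), Function('K')(-437)), -1) = Pow(Add(Pow(Add(322961, 441127), -1), Add(6, Mul(-6, Pow(-437, 2)))), -1) = Pow(Add(Pow(764088, -1), Add(6, Mul(-6, 190969))), -1) = Pow(Add(Rational(1, 764088), Add(6, -1145814)), -1) = Pow(Add(Rational(1, 764088), -1145808), -1) = Pow(Rational(-875498143103, 764088), -1) = Rational(-764088, 875498143103)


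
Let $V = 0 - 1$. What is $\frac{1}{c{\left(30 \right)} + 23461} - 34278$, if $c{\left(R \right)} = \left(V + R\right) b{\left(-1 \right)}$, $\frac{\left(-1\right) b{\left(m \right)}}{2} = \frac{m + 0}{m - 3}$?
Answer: $- \frac{1607398252}{46893} \approx -34278.0$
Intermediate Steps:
$b{\left(m \right)} = - \frac{2 m}{-3 + m}$ ($b{\left(m \right)} = - 2 \frac{m + 0}{m - 3} = - 2 \frac{m}{-3 + m} = - \frac{2 m}{-3 + m}$)
$V = -1$
$c{\left(R \right)} = \frac{1}{2} - \frac{R}{2}$ ($c{\left(R \right)} = \left(-1 + R\right) \left(\left(-2\right) \left(-1\right) \frac{1}{-3 - 1}\right) = \left(-1 + R\right) \left(\left(-2\right) \left(-1\right) \frac{1}{-4}\right) = \left(-1 + R\right) \left(\left(-2\right) \left(-1\right) \left(- \frac{1}{4}\right)\right) = \left(-1 + R\right) \left(- \frac{1}{2}\right) = \frac{1}{2} - \frac{R}{2}$)
$\frac{1}{c{\left(30 \right)} + 23461} - 34278 = \frac{1}{\left(\frac{1}{2} - 15\right) + 23461} - 34278 = \frac{1}{- \frac{29}{2} + 23461} - 34278 = \frac{1}{\frac{46893}{2}} - 34278 = \frac{2}{46893} - 34278 = - \frac{1607398252}{46893}$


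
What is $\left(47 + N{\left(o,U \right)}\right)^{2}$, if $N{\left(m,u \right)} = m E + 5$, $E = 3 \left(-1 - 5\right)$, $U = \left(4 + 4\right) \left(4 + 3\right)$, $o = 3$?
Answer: $4$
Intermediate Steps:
$U = 56$ ($U = 8 \cdot 7 = 56$)
$E = -18$ ($E = 3 \left(-6\right) = -18$)
$N{\left(m,u \right)} = 5 - 18 m$ ($N{\left(m,u \right)} = m \left(-18\right) + 5 = - 18 m + 5 = 5 - 18 m$)
$\left(47 + N{\left(o,U \right)}\right)^{2} = \left(47 + \left(5 - 54\right)\right)^{2} = \left(47 - 49\right)^{2} = \left(-2\right)^{2} = 4$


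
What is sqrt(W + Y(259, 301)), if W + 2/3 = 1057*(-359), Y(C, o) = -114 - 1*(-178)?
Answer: I*sqrt(3414597)/3 ≈ 615.95*I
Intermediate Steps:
Y(C, o) = 64 (Y(C, o) = -114 + 178 = 64)
W = -1138391/3 (W = -2/3 + 1057*(-359) = -2/3 - 379463 = -1138391/3 ≈ -3.7946e+5)
sqrt(W + Y(259, 301)) = sqrt(-1138391/3 + 64) = sqrt(-1138199/3) = I*sqrt(3414597)/3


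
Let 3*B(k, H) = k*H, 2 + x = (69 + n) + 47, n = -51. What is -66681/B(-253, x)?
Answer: 22227/1771 ≈ 12.551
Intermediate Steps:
x = 63 (x = -2 + ((69 - 51) + 47) = -2 + (18 + 47) = -2 + 65 = 63)
B(k, H) = H*k/3 (B(k, H) = (k*H)/3 = (H*k)/3 = H*k/3)
-66681/B(-253, x) = -66681/((1/3)*63*(-253)) = -66681/(-5313) = -66681*(-1/5313) = 22227/1771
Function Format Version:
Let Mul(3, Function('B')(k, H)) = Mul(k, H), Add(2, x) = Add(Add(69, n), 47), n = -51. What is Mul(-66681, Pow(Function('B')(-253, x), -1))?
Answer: Rational(22227, 1771) ≈ 12.551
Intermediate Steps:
x = 63 (x = Add(-2, Add(Add(69, -51), 47)) = Add(-2, Add(18, 47)) = Add(-2, 65) = 63)
Function('B')(k, H) = Mul(Rational(1, 3), H, k) (Function('B')(k, H) = Mul(Rational(1, 3), Mul(k, H)) = Mul(Rational(1, 3), Mul(H, k)) = Mul(Rational(1, 3), H, k))
Mul(-66681, Pow(Function('B')(-253, x), -1)) = Mul(-66681, Pow(Mul(Rational(1, 3), 63, -253), -1)) = Mul(-66681, Pow(-5313, -1)) = Mul(-66681, Rational(-1, 5313)) = Rational(22227, 1771)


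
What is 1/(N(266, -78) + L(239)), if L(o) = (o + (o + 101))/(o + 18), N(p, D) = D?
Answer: -257/19467 ≈ -0.013202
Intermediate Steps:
L(o) = (101 + 2*o)/(18 + o) (L(o) = (o + (101 + o))/(18 + o) = (101 + 2*o)/(18 + o))
1/(N(266, -78) + L(239)) = 1/(-78 + (101 + 2*239)/(18 + 239)) = 1/(-78 + (101 + 478)/257) = 1/(-78 + (1/257)*579) = 1/(-78 + 579/257) = 1/(-19467/257) = -257/19467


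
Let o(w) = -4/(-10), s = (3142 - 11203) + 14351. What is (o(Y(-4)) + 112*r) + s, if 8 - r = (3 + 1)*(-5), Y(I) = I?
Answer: 47132/5 ≈ 9426.4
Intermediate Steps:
s = 6290 (s = -8061 + 14351 = 6290)
o(w) = ⅖ (o(w) = -4*(-⅒) = ⅖)
r = 28 (r = 8 - (3 + 1)*(-5) = 8 - 4*(-5) = 8 - 1*(-20) = 8 + 20 = 28)
(o(Y(-4)) + 112*r) + s = (⅖ + 112*28) + 6290 = (⅖ + 3136) + 6290 = 15682/5 + 6290 = 47132/5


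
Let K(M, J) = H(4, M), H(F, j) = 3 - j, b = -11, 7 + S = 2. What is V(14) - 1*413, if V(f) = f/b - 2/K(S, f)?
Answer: -18239/44 ≈ -414.52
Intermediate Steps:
S = -5 (S = -7 + 2 = -5)
K(M, J) = 3 - M
V(f) = -¼ - f/11 (V(f) = f/(-11) - 2/(3 - 1*(-5)) = f*(-1/11) - 2/(3 + 5) = -f/11 - 2/8 = -f/11 - 2*⅛ = -f/11 - ¼ = -¼ - f/11)
V(14) - 1*413 = (-¼ - 1/11*14) - 1*413 = (-¼ - 14/11) - 413 = -67/44 - 413 = -18239/44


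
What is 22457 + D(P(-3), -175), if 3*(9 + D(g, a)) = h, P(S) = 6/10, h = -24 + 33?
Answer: 22451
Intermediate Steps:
h = 9
P(S) = ⅗ (P(S) = 6*(⅒) = ⅗)
D(g, a) = -6 (D(g, a) = -9 + (⅓)*9 = -9 + 3 = -6)
22457 + D(P(-3), -175) = 22457 - 6 = 22451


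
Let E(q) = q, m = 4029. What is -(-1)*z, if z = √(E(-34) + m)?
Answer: √3995 ≈ 63.206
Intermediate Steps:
z = √3995 (z = √(-34 + 4029) = √3995 ≈ 63.206)
-(-1)*z = -(-1)*√3995 = √3995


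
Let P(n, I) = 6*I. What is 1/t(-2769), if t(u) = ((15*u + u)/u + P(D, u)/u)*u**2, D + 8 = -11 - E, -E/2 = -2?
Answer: 1/168681942 ≈ 5.9283e-9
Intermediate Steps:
E = 4 (E = -2*(-2) = 4)
D = -23 (D = -8 + (-11 - 1*4) = -8 + (-11 - 4) = -8 - 15 = -23)
t(u) = 22*u**2 (t(u) = ((15*u + u)/u + (6*u)/u)*u**2 = ((16*u)/u + 6)*u**2 = (16 + 6)*u**2 = 22*u**2)
1/t(-2769) = 1/(22*(-2769)**2) = 1/(22*7667361) = 1/168681942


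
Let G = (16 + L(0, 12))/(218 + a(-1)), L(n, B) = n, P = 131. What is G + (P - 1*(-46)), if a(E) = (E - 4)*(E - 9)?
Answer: 11863/67 ≈ 177.06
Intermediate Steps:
a(E) = (-9 + E)*(-4 + E) (a(E) = (-4 + E)*(-9 + E) = (-9 + E)*(-4 + E))
G = 4/67 (G = (16 + 0)/(218 + (36 + (-1)**2 - 13*(-1))) = 16/(218 + (36 + 1 + 13)) = 16/(218 + 50) = 16/268 = 16*(1/268) = 4/67 ≈ 0.059702)
G + (P - 1*(-46)) = 4/67 + (131 - 1*(-46)) = 4/67 + (131 + 46) = 4/67 + 177 = 11863/67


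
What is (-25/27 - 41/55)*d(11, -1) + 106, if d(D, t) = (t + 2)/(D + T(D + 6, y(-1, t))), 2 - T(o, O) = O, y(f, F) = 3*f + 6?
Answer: 785809/7425 ≈ 105.83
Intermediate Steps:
y(f, F) = 6 + 3*f
T(o, O) = 2 - O
d(D, t) = (2 + t)/(-1 + D) (d(D, t) = (t + 2)/(D + (2 - (6 + 3*(-1)))) = (2 + t)/(D + (2 - (6 - 3))) = (2 + t)/(D + (2 - 1*3)) = (2 + t)/(D + (2 - 3)) = (2 + t)/(D - 1) = (2 + t)/(-1 + D))
(-25/27 - 41/55)*d(11, -1) + 106 = (-25/27 - 41/55)*((2 - 1)/(-1 + 11)) + 106 = (-25*1/27 - 41*1/55)*(1/10) + 106 = (-25/27 - 41/55)*((⅒)*1) + 106 = -2482/1485*⅒ + 106 = -1241/7425 + 106 = 785809/7425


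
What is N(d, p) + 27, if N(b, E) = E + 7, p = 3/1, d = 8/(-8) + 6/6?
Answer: 37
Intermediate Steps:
d = 0 (d = 8*(-1/8) + 6*(1/6) = -1 + 1 = 0)
p = 3 (p = 3*1 = 3)
N(b, E) = 7 + E
N(d, p) + 27 = (7 + 3) + 27 = 10 + 27 = 37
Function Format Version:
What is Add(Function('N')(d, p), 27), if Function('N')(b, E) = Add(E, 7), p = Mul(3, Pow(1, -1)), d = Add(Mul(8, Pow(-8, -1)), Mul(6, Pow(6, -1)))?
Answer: 37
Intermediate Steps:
d = 0 (d = Add(Mul(8, Rational(-1, 8)), Mul(6, Rational(1, 6))) = Add(-1, 1) = 0)
p = 3 (p = Mul(3, 1) = 3)
Function('N')(b, E) = Add(7, E)
Add(Function('N')(d, p), 27) = Add(Add(7, 3), 27) = Add(10, 27) = 37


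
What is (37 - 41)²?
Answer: 16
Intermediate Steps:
(37 - 41)² = (-4)² = 16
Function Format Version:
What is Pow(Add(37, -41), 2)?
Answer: 16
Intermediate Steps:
Pow(Add(37, -41), 2) = Pow(-4, 2) = 16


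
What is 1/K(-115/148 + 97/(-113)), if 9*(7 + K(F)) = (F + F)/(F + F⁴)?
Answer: -142047788158143/1003689661009849 ≈ -0.14153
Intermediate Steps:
K(F) = -7 + 2*F/(9*(F + F⁴)) (K(F) = -7 + ((F + F)/(F + F⁴))/9 = -7 + ((2*F)/(F + F⁴))/9 = -7 + (2*F/(F + F⁴))/9 = -7 + 2*F/(9*(F + F⁴)))
1/K(-115/148 + 97/(-113)) = 1/((-61 - 63*(-115/148 + 97/(-113))³)/(9*(1 + (-115/148 + 97/(-113))³))) = 1/((-61 - 63*(-115*1/148 + 97*(-1/113))³)/(9*(1 + (-115*1/148 + 97*(-1/113))³))) = 1/((-61 - 63*(-115/148 - 97/113)³)/(9*(1 + (-115/148 - 97/113)³))) = 1/((-61 - 63*(-27351/16724)³)/(9*(1 + (-27351/16724)³))) = 1/((-61 - 63*(-20460659524551/4677571951424))/(9*(1 - 20460659524551/4677571951424))) = 1/((-61 + 1289021550046713/4677571951424)/(9*(-15783087573127/4677571951424))) = 1/((⅑)*(-4677571951424/15783087573127)*(1003689661009849/4677571951424)) = 1/(-1003689661009849/142047788158143) = -142047788158143/1003689661009849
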